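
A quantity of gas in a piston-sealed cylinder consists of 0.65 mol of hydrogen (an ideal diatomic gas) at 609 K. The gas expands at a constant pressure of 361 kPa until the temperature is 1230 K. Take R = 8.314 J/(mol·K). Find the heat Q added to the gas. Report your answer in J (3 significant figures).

Isobaric: W = nRΔT = (0.65)(8.314)(621) = 3356 J.
ΔU = nCᵥΔT with Cᵥ = 5R/2: ΔU = (0.65)(20.79)(621) = 8390 J.
Q = ΔU + W = 8390 + 3356 = 11746 J.

Q ≈ 11700 J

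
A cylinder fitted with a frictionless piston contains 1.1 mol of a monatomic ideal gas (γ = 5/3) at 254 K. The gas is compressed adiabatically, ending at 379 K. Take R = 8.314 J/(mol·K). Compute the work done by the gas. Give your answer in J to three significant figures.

W ≈ -1710 J

Adiabatic ⇒ Q = 0, so W_by = −ΔU = nCᵥ(T₁ − T₂).
Cᵥ = 3R/2 = 12.47 J/(mol·K).
W = (1.1)(12.47)(254 − 379) = -1715 J.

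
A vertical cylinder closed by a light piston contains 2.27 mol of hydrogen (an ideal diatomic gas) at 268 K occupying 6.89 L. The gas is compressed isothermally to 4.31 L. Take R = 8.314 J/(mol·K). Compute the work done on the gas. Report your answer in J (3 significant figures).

W ≈ 2370 J

Isothermal: W = nRT ln(V₂/V₁).
W = (2.27)(8.314)(268) × ln(4.31/6.89)
  = 5058 × -0.4691
W_by_gas = -2373 J; work on gas = −W_by = 2373 J.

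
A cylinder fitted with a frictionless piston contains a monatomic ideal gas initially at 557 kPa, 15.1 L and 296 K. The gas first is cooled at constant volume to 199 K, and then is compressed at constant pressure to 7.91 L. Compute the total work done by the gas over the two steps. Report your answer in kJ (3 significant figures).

W_total ≈ -2.69 kJ

Step 1 (isochoric): W = 0 (constant volume).
After step 1: P = 374.5 kPa (V unchanged).
Step 2 (isobaric): W = PΔV = (374.5 kPa)(7.91 − 15.1 L) = -2692 J.
W_total = 0 − 2692 = -2692 J.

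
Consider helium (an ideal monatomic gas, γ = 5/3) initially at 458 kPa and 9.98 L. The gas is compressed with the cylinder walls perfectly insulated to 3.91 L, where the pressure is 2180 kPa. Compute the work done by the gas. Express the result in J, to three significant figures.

W ≈ -5930 J

Adiabatic: W = (P₁V₁ − P₂V₂)/(γ − 1) with γ = 5/3.
P₁V₁ = 4571 J, P₂V₂ = 8524 J.
W = (4571 − 8524) / 0.6667 = -5929 J.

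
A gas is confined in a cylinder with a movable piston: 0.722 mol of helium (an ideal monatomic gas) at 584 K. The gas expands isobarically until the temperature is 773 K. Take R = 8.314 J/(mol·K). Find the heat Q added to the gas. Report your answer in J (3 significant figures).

Q ≈ 2840 J

Isobaric: W = nRΔT = (0.722)(8.314)(189) = 1135 J.
ΔU = nCᵥΔT with Cᵥ = 3R/2: ΔU = (0.722)(12.47)(189) = 1702 J.
Q = ΔU + W = 1702 + 1135 = 2836 J.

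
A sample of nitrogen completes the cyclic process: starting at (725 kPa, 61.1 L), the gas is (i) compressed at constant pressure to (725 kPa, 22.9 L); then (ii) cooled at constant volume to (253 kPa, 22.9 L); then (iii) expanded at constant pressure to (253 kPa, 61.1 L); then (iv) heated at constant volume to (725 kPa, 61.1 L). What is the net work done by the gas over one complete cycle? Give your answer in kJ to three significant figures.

Constant-volume legs do no work.
W(i) = (725)(22.9 − 61.1) = -27695 J; W(iii) = (253)(61.1 − 22.9) = 9665 J.
W_net = -27695 + 9665 = -18030 J (the counter-clockwise enclosed area).

W_net ≈ -18.0 kJ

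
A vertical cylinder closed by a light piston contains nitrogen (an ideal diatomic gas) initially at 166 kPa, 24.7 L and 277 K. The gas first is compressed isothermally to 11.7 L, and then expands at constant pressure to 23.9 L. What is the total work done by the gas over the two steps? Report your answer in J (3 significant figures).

W_total ≈ 1210 J

Step 1 (isothermal): W = P₁V₁ ln(V₂/V₁) = (4100) ln(11.7/24.7) = -3064 J.
After step 1: P = 350.4 kPa, V = 11.7 L, T = 277 K.
Step 2 (isobaric): W = PΔV = (350.4 kPa)(23.9 − 11.7 L) = 4275 J.
W_total = -3064 + 4275 = 1212 J.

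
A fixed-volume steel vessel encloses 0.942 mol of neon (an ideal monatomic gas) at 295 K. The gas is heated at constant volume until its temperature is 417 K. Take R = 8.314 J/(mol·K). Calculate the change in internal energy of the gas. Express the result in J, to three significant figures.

ΔU ≈ 1430 J

Constant volume ⇒ W = 0, so Q = ΔU = nCᵥΔT with Cᵥ = 3R/2 = 12.47 J/(mol·K).
ΔU = (0.942)(12.47)(417 − 295) = 1433 J.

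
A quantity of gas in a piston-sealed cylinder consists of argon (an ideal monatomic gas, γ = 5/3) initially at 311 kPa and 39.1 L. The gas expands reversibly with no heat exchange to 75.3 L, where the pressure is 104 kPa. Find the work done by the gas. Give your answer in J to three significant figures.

W ≈ 6490 J

Adiabatic: W = (P₁V₁ − P₂V₂)/(γ − 1) with γ = 5/3.
P₁V₁ = 12160 J, P₂V₂ = 7831 J.
W = (12160 − 7831) / 0.6667 = 6493 J.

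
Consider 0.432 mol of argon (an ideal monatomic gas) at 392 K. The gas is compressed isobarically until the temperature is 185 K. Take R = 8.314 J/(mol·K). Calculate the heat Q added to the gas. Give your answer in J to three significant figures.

Isobaric: W = nRΔT = (0.432)(8.314)(-207) = -743.5 J.
ΔU = nCᵥΔT with Cᵥ = 3R/2: ΔU = (0.432)(12.47)(-207) = -1115 J.
Q = ΔU + W = -1115 − 743.5 = -1859 J.

Q ≈ -1860 J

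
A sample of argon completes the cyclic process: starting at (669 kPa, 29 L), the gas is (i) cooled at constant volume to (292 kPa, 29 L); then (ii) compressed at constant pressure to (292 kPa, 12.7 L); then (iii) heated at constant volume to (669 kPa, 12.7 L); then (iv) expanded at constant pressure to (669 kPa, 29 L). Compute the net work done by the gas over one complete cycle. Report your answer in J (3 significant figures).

W_net ≈ 6150 J

Constant-volume legs do no work.
W(ii) = (292)(12.7 − 29) = -4760 J; W(iv) = (669)(29 − 12.7) = 10905 J.
W_net = -4760 + 10905 = 6145 J (the clockwise enclosed area).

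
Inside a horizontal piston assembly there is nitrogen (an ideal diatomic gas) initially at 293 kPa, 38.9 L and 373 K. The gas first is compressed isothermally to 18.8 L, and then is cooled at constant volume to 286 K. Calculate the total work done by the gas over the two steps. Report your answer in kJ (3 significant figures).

Step 1 (isothermal): W = P₁V₁ ln(V₂/V₁) = (11398) ln(18.8/38.9) = -8288 J.
Step 2 (isochoric): W = 0 (constant volume).
W_total = -8288 + 0 = -8288 J.

W_total ≈ -8.29 kJ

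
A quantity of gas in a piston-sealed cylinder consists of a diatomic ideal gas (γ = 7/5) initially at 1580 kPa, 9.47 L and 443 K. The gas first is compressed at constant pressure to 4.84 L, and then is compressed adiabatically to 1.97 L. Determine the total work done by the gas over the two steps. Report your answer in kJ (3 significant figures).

W_total ≈ -15.6 kJ

Step 1 (isobaric): W = PΔV = (1580 kPa)(4.84 − 9.47 L) = -7315 J.
After step 1: P = 1580 kPa, V = 4.84 L, T = 226.4 K.
Step 2 (adiabatic): W = (P₁V₁ − P₂V₂)/(γ−1) = (7647 − 10956)/0.4 = -8272 J.
W_total = -7315 − 8272 = -15588 J.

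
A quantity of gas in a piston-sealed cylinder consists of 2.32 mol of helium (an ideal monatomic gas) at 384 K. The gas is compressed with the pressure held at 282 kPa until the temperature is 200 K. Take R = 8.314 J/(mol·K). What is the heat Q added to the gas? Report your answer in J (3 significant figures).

Isobaric: W = nRΔT = (2.32)(8.314)(-184) = -3549 J.
ΔU = nCᵥΔT with Cᵥ = 3R/2: ΔU = (2.32)(12.47)(-184) = -5324 J.
Q = ΔU + W = -5324 − 3549 = -8873 J.

Q ≈ -8870 J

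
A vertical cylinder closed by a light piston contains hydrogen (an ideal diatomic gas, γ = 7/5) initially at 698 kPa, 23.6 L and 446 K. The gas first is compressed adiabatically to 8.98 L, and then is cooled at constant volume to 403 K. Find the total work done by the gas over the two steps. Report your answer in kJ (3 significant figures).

W_total ≈ -19.4 kJ

Step 1 (adiabatic): W = (P₁V₁ − P₂V₂)/(γ−1) = (16473 − 24245)/0.4 = -19430 J.
Step 2 (isochoric): W = 0 (constant volume).
W_total = -19430 + 0 = -19430 J.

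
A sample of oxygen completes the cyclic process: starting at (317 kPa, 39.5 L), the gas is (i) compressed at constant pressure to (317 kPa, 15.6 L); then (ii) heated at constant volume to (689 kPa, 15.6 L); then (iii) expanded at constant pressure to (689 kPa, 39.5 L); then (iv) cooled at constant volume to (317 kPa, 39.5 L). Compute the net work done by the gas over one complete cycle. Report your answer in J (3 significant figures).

Constant-volume legs do no work.
W(i) = (317)(15.6 − 39.5) = -7576 J; W(iii) = (689)(39.5 − 15.6) = 16467 J.
W_net = -7576 + 16467 = 8891 J (the clockwise enclosed area).

W_net ≈ 8890 J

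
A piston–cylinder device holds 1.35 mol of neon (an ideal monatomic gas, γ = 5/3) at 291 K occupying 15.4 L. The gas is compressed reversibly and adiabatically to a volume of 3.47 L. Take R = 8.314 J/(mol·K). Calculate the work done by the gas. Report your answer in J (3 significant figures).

Adiabatic: TV^(γ−1) = const with γ = 5/3.
T₂ = T₁ (V₁/V₂)^(γ−1) = 291 × (15.4/3.47)^0.667 = 291 × 2.701 = 785.9 K.
W_by = nCᵥ(T₁ − T₂) = (1.35)(12.47)(291 − 785.9) = -8332 J.

W ≈ -8330 J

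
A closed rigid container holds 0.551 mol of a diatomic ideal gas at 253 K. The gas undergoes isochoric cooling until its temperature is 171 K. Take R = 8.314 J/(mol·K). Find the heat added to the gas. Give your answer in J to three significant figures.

Q ≈ -939 J

Constant volume ⇒ W = 0, so Q = ΔU = nCᵥΔT with Cᵥ = 5R/2 = 20.79 J/(mol·K).
ΔU = (0.551)(20.79)(171 − 253) = -939.1 J.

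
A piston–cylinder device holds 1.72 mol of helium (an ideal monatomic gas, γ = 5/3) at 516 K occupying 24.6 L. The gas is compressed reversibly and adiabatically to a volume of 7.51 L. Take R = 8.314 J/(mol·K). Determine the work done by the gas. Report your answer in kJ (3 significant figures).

Adiabatic: TV^(γ−1) = const with γ = 5/3.
T₂ = T₁ (V₁/V₂)^(γ−1) = 516 × (24.6/7.51)^0.667 = 516 × 2.206 = 1138 K.
W_by = nCᵥ(T₁ − T₂) = (1.72)(12.47)(516 − 1138) = -13344 J.

W ≈ -13.3 kJ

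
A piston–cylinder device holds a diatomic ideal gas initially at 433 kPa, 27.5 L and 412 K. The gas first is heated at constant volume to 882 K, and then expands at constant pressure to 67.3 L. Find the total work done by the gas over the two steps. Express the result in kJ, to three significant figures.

Step 1 (isochoric): W = 0 (constant volume).
After step 1: P = 927 kPa (V unchanged).
Step 2 (isobaric): W = PΔV = (927 kPa)(67.3 − 27.5 L) = 36893 J.
W_total = 0 + 36893 = 36893 J.

W_total ≈ 36.9 kJ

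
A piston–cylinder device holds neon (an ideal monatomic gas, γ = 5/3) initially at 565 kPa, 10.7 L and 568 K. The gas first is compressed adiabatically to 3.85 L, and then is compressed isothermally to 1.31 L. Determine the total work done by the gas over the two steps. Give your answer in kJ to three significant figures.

Step 1 (adiabatic): W = (P₁V₁ − P₂V₂)/(γ−1) = (6046 − 11950)/0.667 = -8857 J.
After step 1: P = 3104 kPa, V = 3.85 L, T = 1123 K.
Step 2 (isothermal): W = P₁V₁ ln(V₂/V₁) = (11950) ln(1.31/3.85) = -12883 J.
W_total = -8857 − 12883 = -21740 J.

W_total ≈ -21.7 kJ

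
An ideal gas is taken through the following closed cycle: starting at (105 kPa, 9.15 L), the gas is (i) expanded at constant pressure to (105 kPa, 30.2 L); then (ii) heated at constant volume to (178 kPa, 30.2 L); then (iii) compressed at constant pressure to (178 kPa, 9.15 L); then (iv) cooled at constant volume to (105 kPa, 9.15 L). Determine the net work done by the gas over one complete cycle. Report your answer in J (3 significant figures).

Constant-volume legs do no work.
W(i) = (105)(30.2 − 9.15) = 2210 J; W(iii) = (178)(9.15 − 30.2) = -3747 J.
W_net = 2210 − 3747 = -1537 J (the counter-clockwise enclosed area).

W_net ≈ -1540 J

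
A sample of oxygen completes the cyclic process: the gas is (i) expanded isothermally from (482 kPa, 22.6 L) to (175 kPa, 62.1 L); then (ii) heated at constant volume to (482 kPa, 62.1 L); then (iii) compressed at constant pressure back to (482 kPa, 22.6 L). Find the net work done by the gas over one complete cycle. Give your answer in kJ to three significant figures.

Leg (i): W = PᵢVᵢ ln(V_f/Vᵢ) = (10893) ln(62.1/22.6) = 11011 J.
Leg (ii): W = 0.
Leg (iii): W = PΔV = (482)(22.6 − 62.1) = -19039 J.
W_net = 11011 − 19039 = -8028 J.

W_net ≈ -8.03 kJ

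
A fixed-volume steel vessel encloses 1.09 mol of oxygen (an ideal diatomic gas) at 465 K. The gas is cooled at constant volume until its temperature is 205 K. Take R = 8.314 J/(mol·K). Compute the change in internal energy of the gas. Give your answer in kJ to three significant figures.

ΔU ≈ -5.89 kJ

Constant volume ⇒ W = 0, so Q = ΔU = nCᵥΔT with Cᵥ = 5R/2 = 20.79 J/(mol·K).
ΔU = (1.09)(20.79)(205 − 465) = -5890 J.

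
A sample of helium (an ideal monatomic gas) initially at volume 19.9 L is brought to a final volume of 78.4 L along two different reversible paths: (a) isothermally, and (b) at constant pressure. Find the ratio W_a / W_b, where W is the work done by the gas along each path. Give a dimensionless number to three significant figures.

Path (a) isothermal: W = P₁V₁ ln(V₂/V₁) → W_a/(P₁V₁) = 1.371.
Path (b) isobaric: W = P₁(V₂ − V₁) → W_b/(P₁V₁) = 2.94.
W_a / W_b = 1.371 / 2.94 = 0.4664.

W_a / W_b ≈ 0.466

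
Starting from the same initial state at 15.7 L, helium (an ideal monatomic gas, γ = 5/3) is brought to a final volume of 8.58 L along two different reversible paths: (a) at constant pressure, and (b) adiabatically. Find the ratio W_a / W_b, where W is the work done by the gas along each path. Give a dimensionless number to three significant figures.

W_a / W_b ≈ 0.610

Path (a) isobaric: W = P₁(V₂ − V₁) → W_a/(P₁V₁) = -0.4535.
Path (b) adiabatic: W = P₁V₁(1 − (V₁/V₂)^(γ−1))/(γ−1) → W_b/(P₁V₁) = -0.7441.
W_a / W_b = -0.4535 / -0.7441 = 0.6095.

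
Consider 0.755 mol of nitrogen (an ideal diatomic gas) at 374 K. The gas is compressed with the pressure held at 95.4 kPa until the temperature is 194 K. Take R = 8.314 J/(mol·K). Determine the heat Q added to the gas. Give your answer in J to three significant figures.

Isobaric: W = nRΔT = (0.755)(8.314)(-180) = -1130 J.
ΔU = nCᵥΔT with Cᵥ = 5R/2: ΔU = (0.755)(20.79)(-180) = -2825 J.
Q = ΔU + W = -2825 − 1130 = -3955 J.

Q ≈ -3950 J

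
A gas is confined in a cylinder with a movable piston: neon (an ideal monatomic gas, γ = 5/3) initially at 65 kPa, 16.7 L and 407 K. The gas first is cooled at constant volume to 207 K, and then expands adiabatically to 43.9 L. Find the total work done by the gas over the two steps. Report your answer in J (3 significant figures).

W_total ≈ 393 J

Step 1 (isochoric): W = 0 (constant volume).
After step 1: P = 33.06 kPa (V unchanged).
Step 2 (adiabatic): W = (P₁V₁ − P₂V₂)/(γ−1) = (552.1 − 289.9)/0.667 = 393.4 J.
W_total = 0 + 393.4 = 393.4 J.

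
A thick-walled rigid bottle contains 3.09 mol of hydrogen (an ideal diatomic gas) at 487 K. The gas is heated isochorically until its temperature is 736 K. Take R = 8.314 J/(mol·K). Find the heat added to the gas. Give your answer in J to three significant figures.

Constant volume ⇒ W = 0, so Q = ΔU = nCᵥΔT with Cᵥ = 5R/2 = 20.79 J/(mol·K).
ΔU = (3.09)(20.79)(736 − 487) = 15992 J.

Q ≈ 16000 J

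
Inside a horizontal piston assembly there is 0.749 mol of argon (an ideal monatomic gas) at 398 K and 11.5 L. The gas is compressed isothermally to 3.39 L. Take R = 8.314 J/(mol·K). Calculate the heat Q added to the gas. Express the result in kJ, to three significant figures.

Q ≈ -3.03 kJ

Isothermal ⇒ ΔU = 0, so Q = W = nRT ln(V₂/V₁).
Q = (0.749)(8.314)(398) ln(3.39/11.5) = 2478 × -1.222 = -3027 J.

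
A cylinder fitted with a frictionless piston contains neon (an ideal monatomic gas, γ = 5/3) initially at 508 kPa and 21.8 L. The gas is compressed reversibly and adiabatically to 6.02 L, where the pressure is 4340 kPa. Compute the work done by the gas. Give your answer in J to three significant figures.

W ≈ -22600 J

Adiabatic: W = (P₁V₁ − P₂V₂)/(γ − 1) with γ = 5/3.
P₁V₁ = 11074 J, P₂V₂ = 26127 J.
W = (11074 − 26127) / 0.6667 = -22579 J.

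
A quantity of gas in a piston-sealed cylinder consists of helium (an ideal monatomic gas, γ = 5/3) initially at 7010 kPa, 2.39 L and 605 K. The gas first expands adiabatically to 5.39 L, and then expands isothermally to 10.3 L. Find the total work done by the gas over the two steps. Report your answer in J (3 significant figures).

W_total ≈ 16800 J

Step 1 (adiabatic): W = (P₁V₁ − P₂V₂)/(γ−1) = (16754 − 9742)/0.667 = 10518 J.
After step 1: P = 1807 kPa, V = 5.39 L, T = 351.8 K.
Step 2 (isothermal): W = P₁V₁ ln(V₂/V₁) = (9742) ln(10.3/5.39) = 6309 J.
W_total = 10518 + 6309 = 16827 J.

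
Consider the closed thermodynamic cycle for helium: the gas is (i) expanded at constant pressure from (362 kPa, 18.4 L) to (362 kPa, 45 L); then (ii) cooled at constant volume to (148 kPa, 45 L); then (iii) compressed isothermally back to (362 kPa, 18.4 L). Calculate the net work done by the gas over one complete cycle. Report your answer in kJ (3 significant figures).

Leg (i): W = PΔV = (362)(45 − 18.4) = 9629 J.
Leg (ii): W = 0.
Leg (iii): W = PᵢVᵢ ln(V_f/Vᵢ) = (6660) ln(18.4/45) = -5956 J.
W_net = 9629 − 5956 = 3673 J.

W_net ≈ 3.67 kJ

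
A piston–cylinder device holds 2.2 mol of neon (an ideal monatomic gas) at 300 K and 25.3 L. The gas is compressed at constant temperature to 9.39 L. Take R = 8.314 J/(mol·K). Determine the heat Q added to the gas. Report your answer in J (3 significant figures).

Isothermal ⇒ ΔU = 0, so Q = W = nRT ln(V₂/V₁).
Q = (2.2)(8.314)(300) ln(9.39/25.3) = 5487 × -0.9912 = -5439 J.

Q ≈ -5440 J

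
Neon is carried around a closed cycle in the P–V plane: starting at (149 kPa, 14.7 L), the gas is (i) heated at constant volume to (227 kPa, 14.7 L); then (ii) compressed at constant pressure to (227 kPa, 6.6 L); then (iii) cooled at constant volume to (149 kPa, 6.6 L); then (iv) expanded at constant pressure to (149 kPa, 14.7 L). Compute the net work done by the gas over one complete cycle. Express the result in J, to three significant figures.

W_net ≈ -632 J

Constant-volume legs do no work.
W(ii) = (227)(6.6 − 14.7) = -1839 J; W(iv) = (149)(14.7 − 6.6) = 1207 J.
W_net = -1839 + 1207 = -631.8 J (the counter-clockwise enclosed area).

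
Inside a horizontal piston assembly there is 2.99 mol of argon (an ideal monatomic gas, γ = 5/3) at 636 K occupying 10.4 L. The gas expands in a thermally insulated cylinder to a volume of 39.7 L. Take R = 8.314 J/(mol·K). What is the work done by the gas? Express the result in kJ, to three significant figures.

Adiabatic: TV^(γ−1) = const with γ = 5/3.
T₂ = T₁ (V₁/V₂)^(γ−1) = 636 × (10.4/39.7)^0.667 = 636 × 0.4094 = 260.4 K.
W_by = nCᵥ(T₁ − T₂) = (2.99)(12.47)(636 − 260.4) = 14006 J.

W ≈ 14.0 kJ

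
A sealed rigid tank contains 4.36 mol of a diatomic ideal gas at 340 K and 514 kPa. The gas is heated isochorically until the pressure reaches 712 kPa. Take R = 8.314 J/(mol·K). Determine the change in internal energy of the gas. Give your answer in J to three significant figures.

Constant volume ⇒ W = 0, so Q = ΔU = nCᵥΔT with Cᵥ = 5R/2 = 20.79 J/(mol·K).
At constant V, T₂/T₁ = P₂/P₁ ⇒ ΔT = T₁(P₂/P₁ − 1) = 340·(712/514 − 1) = 131 K.
ΔU = (4.36)(20.79)(131) = 11869 J.

ΔU ≈ 11900 J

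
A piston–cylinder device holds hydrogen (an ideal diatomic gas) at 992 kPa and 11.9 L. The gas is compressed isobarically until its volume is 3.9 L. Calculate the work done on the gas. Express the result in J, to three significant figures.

W ≈ 7940 J

Isobaric: W = P ΔV.
W = (992 kPa)(3.9 − 11.9 L) = (992)(-8) = -7936 J.
Work on gas = −W_by = 7936 J.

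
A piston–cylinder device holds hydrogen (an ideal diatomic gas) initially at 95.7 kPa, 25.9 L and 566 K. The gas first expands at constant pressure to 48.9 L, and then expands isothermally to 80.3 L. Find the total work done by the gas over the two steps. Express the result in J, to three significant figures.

Step 1 (isobaric): W = PΔV = (95.7 kPa)(48.9 − 25.9 L) = 2201 J.
After step 1: P = 95.7 kPa, V = 48.9 L, T = 1069 K.
Step 2 (isothermal): W = P₁V₁ ln(V₂/V₁) = (4680) ln(80.3/48.9) = 2321 J.
W_total = 2201 + 2321 = 4522 J.

W_total ≈ 4520 J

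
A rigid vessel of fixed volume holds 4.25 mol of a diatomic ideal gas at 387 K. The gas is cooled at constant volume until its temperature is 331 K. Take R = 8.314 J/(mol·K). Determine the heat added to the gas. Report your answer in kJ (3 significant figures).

Constant volume ⇒ W = 0, so Q = ΔU = nCᵥΔT with Cᵥ = 5R/2 = 20.79 J/(mol·K).
ΔU = (4.25)(20.79)(331 − 387) = -4947 J.

Q ≈ -4.95 kJ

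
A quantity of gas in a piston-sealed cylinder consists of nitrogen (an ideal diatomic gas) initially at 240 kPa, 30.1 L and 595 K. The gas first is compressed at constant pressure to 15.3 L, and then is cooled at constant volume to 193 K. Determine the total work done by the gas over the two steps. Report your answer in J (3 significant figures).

W_total ≈ -3550 J

Step 1 (isobaric): W = PΔV = (240 kPa)(15.3 − 30.1 L) = -3552 J.
Step 2 (isochoric): W = 0 (constant volume).
W_total = -3552 + 0 = -3552 J.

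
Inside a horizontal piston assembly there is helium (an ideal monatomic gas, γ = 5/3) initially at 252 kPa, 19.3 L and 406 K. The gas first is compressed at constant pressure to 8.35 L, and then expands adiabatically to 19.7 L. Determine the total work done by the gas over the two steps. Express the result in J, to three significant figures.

W_total ≈ -1380 J

Step 1 (isobaric): W = PΔV = (252 kPa)(8.35 − 19.3 L) = -2759 J.
After step 1: P = 252 kPa, V = 8.35 L, T = 175.7 K.
Step 2 (adiabatic): W = (P₁V₁ − P₂V₂)/(γ−1) = (2104 − 1187)/0.667 = 1375 J.
W_total = -2759 + 1375 = -1384 J.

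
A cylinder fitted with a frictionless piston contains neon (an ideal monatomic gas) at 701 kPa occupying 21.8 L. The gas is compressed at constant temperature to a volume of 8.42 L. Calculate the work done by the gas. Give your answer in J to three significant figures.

W ≈ -14500 J

Isothermal: W = nRT ln(V₂/V₁) = P₁V₁ ln(V₂/V₁).
P₁V₁ = (701 kPa)(21.8 L) = 15282 J.
W = 15282 × ln(8.42/21.8) = 15282 × -0.9513
W_by_gas = -14538 J.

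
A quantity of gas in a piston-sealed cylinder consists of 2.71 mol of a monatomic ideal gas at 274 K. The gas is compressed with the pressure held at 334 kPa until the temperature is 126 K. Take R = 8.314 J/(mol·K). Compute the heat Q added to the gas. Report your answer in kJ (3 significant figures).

Q ≈ -8.34 kJ

Isobaric: W = nRΔT = (2.71)(8.314)(-148) = -3335 J.
ΔU = nCᵥΔT with Cᵥ = 3R/2: ΔU = (2.71)(12.47)(-148) = -5002 J.
Q = ΔU + W = -5002 − 3335 = -8336 J.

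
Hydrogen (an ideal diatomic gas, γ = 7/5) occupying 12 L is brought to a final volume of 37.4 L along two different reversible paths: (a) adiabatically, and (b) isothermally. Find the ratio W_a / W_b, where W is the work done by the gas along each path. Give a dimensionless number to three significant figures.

W_a / W_b ≈ 0.804

Path (a) adiabatic: W = P₁V₁(1 − (V₁/V₂)^(γ−1))/(γ−1) → W_a/(P₁V₁) = 0.9134.
Path (b) isothermal: W = P₁V₁ ln(V₂/V₁) → W_b/(P₁V₁) = 1.137.
W_a / W_b = 0.9134 / 1.137 = 0.8035.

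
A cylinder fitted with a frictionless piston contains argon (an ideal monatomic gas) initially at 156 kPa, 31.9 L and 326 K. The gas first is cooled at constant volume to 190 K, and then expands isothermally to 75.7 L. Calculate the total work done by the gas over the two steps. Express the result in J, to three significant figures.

W_total ≈ 2510 J

Step 1 (isochoric): W = 0 (constant volume).
After step 1: P = 90.92 kPa (V unchanged).
Step 2 (isothermal): W = P₁V₁ ln(V₂/V₁) = (2900) ln(75.7/31.9) = 2506 J.
W_total = 0 + 2506 = 2506 J.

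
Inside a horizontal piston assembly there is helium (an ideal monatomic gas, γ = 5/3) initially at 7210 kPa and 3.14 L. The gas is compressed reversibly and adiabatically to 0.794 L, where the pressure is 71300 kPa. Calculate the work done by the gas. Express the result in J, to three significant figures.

W ≈ -51000 J

Adiabatic: W = (P₁V₁ − P₂V₂)/(γ − 1) with γ = 5/3.
P₁V₁ = 22639 J, P₂V₂ = 56612 J.
W = (22639 − 56612) / 0.6667 = -50959 J.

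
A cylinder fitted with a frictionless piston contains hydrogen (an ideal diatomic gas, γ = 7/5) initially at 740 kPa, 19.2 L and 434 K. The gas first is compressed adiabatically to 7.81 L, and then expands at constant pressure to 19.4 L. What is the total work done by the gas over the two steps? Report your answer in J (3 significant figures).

Step 1 (adiabatic): W = (P₁V₁ − P₂V₂)/(γ−1) = (14208 − 20361)/0.4 = -15382 J.
After step 1: P = 2607 kPa, V = 7.81 L, T = 621.9 K.
Step 2 (isobaric): W = PΔV = (2607 kPa)(19.4 − 7.81 L) = 30215 J.
W_total = -15382 + 30215 = 14833 J.

W_total ≈ 14800 J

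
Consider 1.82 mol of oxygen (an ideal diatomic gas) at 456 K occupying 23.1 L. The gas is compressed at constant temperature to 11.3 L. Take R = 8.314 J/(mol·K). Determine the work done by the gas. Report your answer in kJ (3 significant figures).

Isothermal: W = nRT ln(V₂/V₁).
W = (1.82)(8.314)(456) × ln(11.3/23.1)
  = 6900 × -0.715
W_by_gas = -4934 J.

W ≈ -4.93 kJ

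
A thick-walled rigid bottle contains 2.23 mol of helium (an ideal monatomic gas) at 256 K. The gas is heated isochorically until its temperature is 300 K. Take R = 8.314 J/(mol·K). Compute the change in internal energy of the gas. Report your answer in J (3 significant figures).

ΔU ≈ 1220 J

Constant volume ⇒ W = 0, so Q = ΔU = nCᵥΔT with Cᵥ = 3R/2 = 12.47 J/(mol·K).
ΔU = (2.23)(12.47)(300 − 256) = 1224 J.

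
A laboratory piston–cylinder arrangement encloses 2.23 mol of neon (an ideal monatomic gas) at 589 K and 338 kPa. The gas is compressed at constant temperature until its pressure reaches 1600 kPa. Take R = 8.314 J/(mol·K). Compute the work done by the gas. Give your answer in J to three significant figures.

W ≈ -17000 J

Isothermal process: W = nRT ln(V₂/V₁) = nRT ln(P₁/P₂).
W = (2.23)(8.314)(589) × ln(338/1600)
  = 10920 × ln(0.2112) = 10920 × -1.555
W_by_gas = -16978 J.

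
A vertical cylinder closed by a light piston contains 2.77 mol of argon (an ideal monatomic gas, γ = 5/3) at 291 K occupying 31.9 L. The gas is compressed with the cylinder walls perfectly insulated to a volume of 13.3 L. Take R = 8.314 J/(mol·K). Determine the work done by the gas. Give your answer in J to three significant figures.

Adiabatic: TV^(γ−1) = const with γ = 5/3.
T₂ = T₁ (V₁/V₂)^(γ−1) = 291 × (31.9/13.3)^0.667 = 291 × 1.792 = 521.4 K.
W_by = nCᵥ(T₁ − T₂) = (2.77)(12.47)(291 − 521.4) = -7960 J.

W ≈ -7960 J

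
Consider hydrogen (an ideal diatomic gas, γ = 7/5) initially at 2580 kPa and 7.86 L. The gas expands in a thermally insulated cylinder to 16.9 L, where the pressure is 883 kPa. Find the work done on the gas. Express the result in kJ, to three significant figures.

W ≈ -13.4 kJ

Adiabatic: W = (P₁V₁ − P₂V₂)/(γ − 1) with γ = 7/5.
P₁V₁ = 20279 J, P₂V₂ = 14923 J.
W = (20279 − 14923) / 0.4 = 13390 J.
Work on gas = −W_by = -13390 J.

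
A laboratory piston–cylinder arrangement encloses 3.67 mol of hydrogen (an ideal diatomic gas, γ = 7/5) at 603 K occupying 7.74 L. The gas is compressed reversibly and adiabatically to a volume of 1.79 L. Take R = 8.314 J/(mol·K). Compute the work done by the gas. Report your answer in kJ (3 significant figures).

W ≈ -36.6 kJ

Adiabatic: TV^(γ−1) = const with γ = 7/5.
T₂ = T₁ (V₁/V₂)^(γ−1) = 603 × (7.74/1.79)^0.4 = 603 × 1.796 = 1083 K.
W_by = nCᵥ(T₁ − T₂) = (3.67)(20.79)(603 − 1083) = -36623 J.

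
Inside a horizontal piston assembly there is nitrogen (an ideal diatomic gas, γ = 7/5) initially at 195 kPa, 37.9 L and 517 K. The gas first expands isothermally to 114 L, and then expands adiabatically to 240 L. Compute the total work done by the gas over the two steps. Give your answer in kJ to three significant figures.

Step 1 (isothermal): W = P₁V₁ ln(V₂/V₁) = (7390) ln(114/37.9) = 8139 J.
After step 1: P = 64.83 kPa, V = 114 L, T = 517 K.
Step 2 (adiabatic): W = (P₁V₁ − P₂V₂)/(γ−1) = (7390 − 5487)/0.4 = 4758 J.
W_total = 8139 + 4758 = 12897 J.

W_total ≈ 12.9 kJ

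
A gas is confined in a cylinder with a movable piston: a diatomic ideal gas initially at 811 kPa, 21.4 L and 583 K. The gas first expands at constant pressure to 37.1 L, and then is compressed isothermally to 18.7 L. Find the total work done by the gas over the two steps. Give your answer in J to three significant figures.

Step 1 (isobaric): W = PΔV = (811 kPa)(37.1 − 21.4 L) = 12733 J.
After step 1: P = 811 kPa, V = 37.1 L, T = 1011 K.
Step 2 (isothermal): W = P₁V₁ ln(V₂/V₁) = (30088) ln(18.7/37.1) = -20613 J.
W_total = 12733 − 20613 = -7880 J.

W_total ≈ -7880 J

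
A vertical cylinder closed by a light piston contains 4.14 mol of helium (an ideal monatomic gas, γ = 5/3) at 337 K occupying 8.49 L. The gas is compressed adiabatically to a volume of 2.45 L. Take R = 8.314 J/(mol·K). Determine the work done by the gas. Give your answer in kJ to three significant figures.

Adiabatic: TV^(γ−1) = const with γ = 5/3.
T₂ = T₁ (V₁/V₂)^(γ−1) = 337 × (8.49/2.45)^0.667 = 337 × 2.29 = 771.7 K.
W_by = nCᵥ(T₁ − T₂) = (4.14)(12.47)(337 − 771.7) = -22444 J.

W ≈ -22.4 kJ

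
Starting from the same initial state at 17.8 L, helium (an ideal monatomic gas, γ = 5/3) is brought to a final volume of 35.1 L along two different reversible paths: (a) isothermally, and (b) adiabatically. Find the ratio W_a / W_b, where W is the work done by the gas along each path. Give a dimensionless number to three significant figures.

Path (a) isothermal: W = P₁V₁ ln(V₂/V₁) → W_a/(P₁V₁) = 0.679.
Path (b) adiabatic: W = P₁V₁(1 − (V₁/V₂)^(γ−1))/(γ−1) → W_b/(P₁V₁) = 0.5461.
W_a / W_b = 0.679 / 0.5461 = 1.243.

W_a / W_b ≈ 1.24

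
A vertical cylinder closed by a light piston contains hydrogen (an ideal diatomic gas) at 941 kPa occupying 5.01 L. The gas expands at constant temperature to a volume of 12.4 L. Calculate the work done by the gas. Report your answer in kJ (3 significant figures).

Isothermal: W = nRT ln(V₂/V₁) = P₁V₁ ln(V₂/V₁).
P₁V₁ = (941 kPa)(5.01 L) = 4714 J.
W = 4714 × ln(12.4/5.01) = 4714 × 0.9063
W_by_gas = 4272 J.

W ≈ 4.27 kJ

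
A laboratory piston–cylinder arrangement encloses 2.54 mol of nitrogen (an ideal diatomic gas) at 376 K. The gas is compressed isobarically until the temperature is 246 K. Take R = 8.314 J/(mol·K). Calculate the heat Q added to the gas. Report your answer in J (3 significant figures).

Isobaric: W = nRΔT = (2.54)(8.314)(-130) = -2745 J.
ΔU = nCᵥΔT with Cᵥ = 5R/2: ΔU = (2.54)(20.79)(-130) = -6863 J.
Q = ΔU + W = -6863 − 2745 = -9608 J.

Q ≈ -9610 J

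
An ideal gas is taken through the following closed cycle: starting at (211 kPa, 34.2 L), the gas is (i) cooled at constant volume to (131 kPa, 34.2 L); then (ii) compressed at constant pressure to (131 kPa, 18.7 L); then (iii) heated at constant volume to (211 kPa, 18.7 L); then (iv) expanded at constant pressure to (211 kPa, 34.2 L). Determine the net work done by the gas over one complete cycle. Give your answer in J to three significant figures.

W_net ≈ 1240 J

Constant-volume legs do no work.
W(ii) = (131)(18.7 − 34.2) = -2031 J; W(iv) = (211)(34.2 − 18.7) = 3271 J.
W_net = -2031 + 3271 = 1240 J (the clockwise enclosed area).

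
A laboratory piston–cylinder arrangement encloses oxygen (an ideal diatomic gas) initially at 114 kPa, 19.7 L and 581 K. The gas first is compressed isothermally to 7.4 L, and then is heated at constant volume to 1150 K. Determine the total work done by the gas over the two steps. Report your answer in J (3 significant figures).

W_total ≈ -2200 J

Step 1 (isothermal): W = P₁V₁ ln(V₂/V₁) = (2246) ln(7.4/19.7) = -2199 J.
Step 2 (isochoric): W = 0 (constant volume).
W_total = -2199 + 0 = -2199 J.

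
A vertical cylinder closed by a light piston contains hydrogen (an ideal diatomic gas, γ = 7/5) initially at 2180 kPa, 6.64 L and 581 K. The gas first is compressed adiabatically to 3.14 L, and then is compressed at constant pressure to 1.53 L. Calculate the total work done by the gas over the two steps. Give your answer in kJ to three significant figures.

Step 1 (adiabatic): W = (P₁V₁ − P₂V₂)/(γ−1) = (14475 − 19531)/0.4 = -12639 J.
After step 1: P = 6220 kPa, V = 3.14 L, T = 783.9 K.
Step 2 (isobaric): W = PΔV = (6220 kPa)(1.53 − 3.14 L) = -10014 J.
W_total = -12639 − 10014 = -22653 J.

W_total ≈ -22.7 kJ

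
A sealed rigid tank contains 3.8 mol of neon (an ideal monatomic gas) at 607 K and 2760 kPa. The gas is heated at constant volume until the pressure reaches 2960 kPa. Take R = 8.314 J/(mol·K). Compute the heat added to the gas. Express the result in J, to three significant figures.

Q ≈ 2080 J

Constant volume ⇒ W = 0, so Q = ΔU = nCᵥΔT with Cᵥ = 3R/2 = 12.47 J/(mol·K).
At constant V, T₂/T₁ = P₂/P₁ ⇒ ΔT = T₁(P₂/P₁ − 1) = 607·(2960/2760 − 1) = 43.99 K.
ΔU = (3.8)(12.47)(43.99) = 2084 J.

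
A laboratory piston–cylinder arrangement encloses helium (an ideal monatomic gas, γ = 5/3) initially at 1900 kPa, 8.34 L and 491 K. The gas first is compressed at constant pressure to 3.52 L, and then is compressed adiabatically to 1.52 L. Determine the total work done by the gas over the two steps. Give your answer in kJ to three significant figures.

W_total ≈ -16.7 kJ

Step 1 (isobaric): W = PΔV = (1900 kPa)(3.52 − 8.34 L) = -9158 J.
After step 1: P = 1900 kPa, V = 3.52 L, T = 207.2 K.
Step 2 (adiabatic): W = (P₁V₁ − P₂V₂)/(γ−1) = (6688 − 11707)/0.667 = -7528 J.
W_total = -9158 − 7528 = -16686 J.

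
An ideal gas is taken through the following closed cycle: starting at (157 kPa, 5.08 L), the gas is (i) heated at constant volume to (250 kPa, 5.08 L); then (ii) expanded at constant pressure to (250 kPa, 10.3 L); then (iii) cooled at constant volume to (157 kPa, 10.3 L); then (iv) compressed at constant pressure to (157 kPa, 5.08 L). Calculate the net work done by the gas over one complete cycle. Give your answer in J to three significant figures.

W_net ≈ 485 J

Constant-volume legs do no work.
W(ii) = (250)(10.3 − 5.08) = 1305 J; W(iv) = (157)(5.08 − 10.3) = -819.5 J.
W_net = 1305 − 819.5 = 485.5 J (the clockwise enclosed area).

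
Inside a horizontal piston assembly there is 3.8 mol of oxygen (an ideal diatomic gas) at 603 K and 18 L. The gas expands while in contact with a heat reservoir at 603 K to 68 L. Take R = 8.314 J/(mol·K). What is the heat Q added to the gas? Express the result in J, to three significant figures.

Q ≈ 25300 J

Isothermal ⇒ ΔU = 0, so Q = W = nRT ln(V₂/V₁).
Q = (3.8)(8.314)(603) ln(68/18) = 19051 × 1.329 = 25321 J.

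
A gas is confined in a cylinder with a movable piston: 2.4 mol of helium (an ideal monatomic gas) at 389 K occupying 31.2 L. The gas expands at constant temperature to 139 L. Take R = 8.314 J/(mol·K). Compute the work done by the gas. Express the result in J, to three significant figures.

Isothermal: W = nRT ln(V₂/V₁).
W = (2.4)(8.314)(389) × ln(139/31.2)
  = 7762 × 1.494
W_by_gas = 11597 J.

W ≈ 11600 J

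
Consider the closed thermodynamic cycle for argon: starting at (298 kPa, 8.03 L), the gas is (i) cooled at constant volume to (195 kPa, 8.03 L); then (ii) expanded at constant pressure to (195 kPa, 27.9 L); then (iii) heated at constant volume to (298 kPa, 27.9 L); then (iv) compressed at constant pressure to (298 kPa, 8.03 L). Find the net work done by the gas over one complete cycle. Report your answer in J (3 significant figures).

Constant-volume legs do no work.
W(ii) = (195)(27.9 − 8.03) = 3875 J; W(iv) = (298)(8.03 − 27.9) = -5921 J.
W_net = 3875 − 5921 = -2047 J (the counter-clockwise enclosed area).

W_net ≈ -2050 J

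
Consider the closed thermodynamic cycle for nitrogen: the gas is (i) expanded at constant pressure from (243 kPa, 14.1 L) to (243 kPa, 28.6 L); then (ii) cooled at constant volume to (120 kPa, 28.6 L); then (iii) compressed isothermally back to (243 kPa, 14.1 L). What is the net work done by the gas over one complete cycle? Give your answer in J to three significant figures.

Leg (i): W = PΔV = (243)(28.6 − 14.1) = 3524 J.
Leg (ii): W = 0.
Leg (iii): W = PᵢVᵢ ln(V_f/Vᵢ) = (3432) ln(14.1/28.6) = -2427 J.
W_net = 3524 − 2427 = 1096 J.

W_net ≈ 1100 J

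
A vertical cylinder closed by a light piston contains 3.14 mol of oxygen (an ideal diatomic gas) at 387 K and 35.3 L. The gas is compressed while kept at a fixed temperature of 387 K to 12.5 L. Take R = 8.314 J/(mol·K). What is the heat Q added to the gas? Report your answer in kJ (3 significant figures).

Q ≈ -10.5 kJ

Isothermal ⇒ ΔU = 0, so Q = W = nRT ln(V₂/V₁).
Q = (3.14)(8.314)(387) ln(12.5/35.3) = 10103 × -1.038 = -10488 J.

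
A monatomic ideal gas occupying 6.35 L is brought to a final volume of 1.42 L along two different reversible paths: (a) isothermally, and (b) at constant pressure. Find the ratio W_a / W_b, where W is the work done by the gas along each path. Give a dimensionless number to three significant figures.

W_a / W_b ≈ 1.93

Path (a) isothermal: W = P₁V₁ ln(V₂/V₁) → W_a/(P₁V₁) = -1.498.
Path (b) isobaric: W = P₁(V₂ − V₁) → W_b/(P₁V₁) = -0.7764.
W_a / W_b = -1.498 / -0.7764 = 1.929.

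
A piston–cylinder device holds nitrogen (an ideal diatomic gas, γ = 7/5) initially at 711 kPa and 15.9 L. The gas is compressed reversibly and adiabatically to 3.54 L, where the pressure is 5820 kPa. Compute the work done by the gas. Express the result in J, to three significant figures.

Adiabatic: W = (P₁V₁ − P₂V₂)/(γ − 1) with γ = 7/5.
P₁V₁ = 11305 J, P₂V₂ = 20603 J.
W = (11305 − 20603) / 0.4 = -23245 J.

W ≈ -23200 J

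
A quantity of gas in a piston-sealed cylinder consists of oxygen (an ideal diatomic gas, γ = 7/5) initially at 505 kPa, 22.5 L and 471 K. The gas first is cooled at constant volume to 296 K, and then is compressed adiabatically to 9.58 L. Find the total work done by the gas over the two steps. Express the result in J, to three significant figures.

W_total ≈ -7270 J

Step 1 (isochoric): W = 0 (constant volume).
After step 1: P = 317.4 kPa (V unchanged).
Step 2 (adiabatic): W = (P₁V₁ − P₂V₂)/(γ−1) = (7141 − 10048)/0.4 = -7268 J.
W_total = 0 − 7268 = -7268 J.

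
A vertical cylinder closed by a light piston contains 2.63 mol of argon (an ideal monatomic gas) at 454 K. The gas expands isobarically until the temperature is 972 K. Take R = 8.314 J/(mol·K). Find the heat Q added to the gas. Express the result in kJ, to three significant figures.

Isobaric: W = nRΔT = (2.63)(8.314)(518) = 11326 J.
ΔU = nCᵥΔT with Cᵥ = 3R/2: ΔU = (2.63)(12.47)(518) = 16990 J.
Q = ΔU + W = 16990 + 11326 = 28316 J.

Q ≈ 28.3 kJ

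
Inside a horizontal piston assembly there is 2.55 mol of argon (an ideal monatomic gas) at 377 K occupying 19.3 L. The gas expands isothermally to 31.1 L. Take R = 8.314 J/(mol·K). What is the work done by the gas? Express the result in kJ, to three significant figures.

W ≈ 3.81 kJ

Isothermal: W = nRT ln(V₂/V₁).
W = (2.55)(8.314)(377) × ln(31.1/19.3)
  = 7993 × 0.4771
W_by_gas = 3813 J.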